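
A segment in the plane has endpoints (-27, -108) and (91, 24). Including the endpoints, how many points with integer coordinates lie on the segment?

The number of lattice points on a segment between lattice points is gcd(|Δx|,|Δy|) + 1 = gcd(118,132) + 1 = 2 + 1 = 3.

3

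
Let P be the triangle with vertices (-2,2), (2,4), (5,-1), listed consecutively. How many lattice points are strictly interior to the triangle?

By the shoelace formula, twice the signed area is |[(-2)·4 − 2·2] + [2·(-1) − 5·4] + [5·2 − (-2)·(-1)]| = 26, so the area is 13.
Along each edge there are gcd(|Δx|,|Δy|)+1 lattice points, so counting each shared vertex once the boundary has gcd(4,2) + gcd(3,5) + gcd(7,3) = 2+1+1 = 4.
Pick's theorem gives I = A − B/2 + 1 = 13 − 4/2 + 1 = 12.

12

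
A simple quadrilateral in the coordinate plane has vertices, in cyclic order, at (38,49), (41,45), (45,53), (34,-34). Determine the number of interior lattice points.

260

The shoelace formula gives twice the area as |[38·45 − 41·49] + [41·53 − 45·45] + [45·(-34) − 34·53] + [34·49 − 38·(-34)]| = 525, so the area is 262.5.
Along each edge there are gcd(|Δx|,|Δy|)+1 lattice points, so counting each shared vertex once the boundary has gcd(3,4) + gcd(4,8) + gcd(11,87) + gcd(4,83) = 1+4+1+1 = 7.
Pick's theorem gives I = A − B/2 + 1 = 262.5 − 7/2 + 1 = 260.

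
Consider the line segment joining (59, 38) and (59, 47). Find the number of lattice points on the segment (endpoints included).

10

The number of lattice points on a segment between lattice points is gcd(|Δx|,|Δy|) + 1 = gcd(0,9) + 1 = 9 + 1 = 10.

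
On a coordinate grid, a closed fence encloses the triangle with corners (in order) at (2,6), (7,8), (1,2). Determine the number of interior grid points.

Using the shoelace formula, 2A = |(2·8 − 7·6) + (7·2 − 1·8) + (1·6 − 2·2)| = 18, so the area is 9.
The number of boundary lattice points is Σ gcd(|Δx|,|Δy|) = gcd(5,2) + gcd(6,6) + gcd(1,4) = 1+6+1 = 8.
Pick's theorem gives I = A − B/2 + 1 = 9 − 8/2 + 1 = 6.

6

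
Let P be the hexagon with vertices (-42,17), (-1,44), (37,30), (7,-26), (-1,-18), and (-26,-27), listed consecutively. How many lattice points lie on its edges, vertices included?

18

Along each edge there are gcd(|Δx|,|Δy|)+1 lattice points, so counting each shared vertex once the boundary has gcd(41,27) + gcd(38,14) + gcd(30,56) + gcd(8,8) + gcd(25,9) + gcd(16,44) = 1+2+2+8+1+4 = 18.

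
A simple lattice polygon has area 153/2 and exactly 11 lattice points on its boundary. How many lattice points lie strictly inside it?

72

Pick's theorem A = I + B/2 − 1 rearranges to I = A − B/2 + 1 = 153/2 − 11/2 + 1 = 72.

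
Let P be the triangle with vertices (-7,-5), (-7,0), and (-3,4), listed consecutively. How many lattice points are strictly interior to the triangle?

By the shoelace formula, twice the signed area is |((-7)·0 − (-7)·(-5)) + ((-7)·4 − (-3)·0) + ((-3)·(-5) − (-7)·4)| = 20, so the area is 10.
The number of boundary lattice points is Σ gcd(|Δx|,|Δy|) = gcd(0,5) + gcd(4,4) + gcd(4,9) = 5+4+1 = 10.
Pick's theorem gives I = A − B/2 + 1 = 10 − 10/2 + 1 = 6.

6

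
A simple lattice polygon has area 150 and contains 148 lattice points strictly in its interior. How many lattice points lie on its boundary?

Pick's theorem gives A = I + B/2 − 1, so B = 2(A − I + 1) = 2(150 − 148 + 1) = 6.

6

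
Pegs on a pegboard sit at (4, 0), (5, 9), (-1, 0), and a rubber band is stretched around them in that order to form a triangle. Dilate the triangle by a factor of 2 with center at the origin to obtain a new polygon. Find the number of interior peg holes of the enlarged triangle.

Using the shoelace formula, 2A = |[4·9 − 5·0] + [5·0 − (-1)·9] + [(-1)·0 − 4·0]| = 45, so the area is 22.5.
The number of boundary lattice points is Σ gcd(|Δx|,|Δy|) = gcd(1,9) + gcd(6,9) + gcd(5,0) = 1+3+5 = 9.
Scaling by 2 multiplies the area by 2² = 4 (so the new area is 90) and multiplies the boundary lattice-point count by 2, giving 18.
By Pick's theorem, the interior count of the dilated polygon is 90 − 18/2 + 1 = 82.

82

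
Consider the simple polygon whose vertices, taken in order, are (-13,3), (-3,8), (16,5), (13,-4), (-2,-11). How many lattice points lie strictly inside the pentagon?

The shoelace formula gives twice the area as |[(-13)·8 − (-3)·3] + [(-3)·5 − 16·8] + [16·(-4) − 13·5] + [13·(-11) − (-2)·(-4)] + [(-2)·3 − (-13)·(-11)]| = 667, so the area is 667/2.
Summing gcd(|Δx|,|Δy|) over the edges gives the boundary count: gcd(10,5) + gcd(19,3) + gcd(3,9) + gcd(15,7) + gcd(11,14) = 5+1+3+1+1 = 11.
Pick's theorem gives I = A − B/2 + 1 = 667/2 − 11/2 + 1 = 329.

329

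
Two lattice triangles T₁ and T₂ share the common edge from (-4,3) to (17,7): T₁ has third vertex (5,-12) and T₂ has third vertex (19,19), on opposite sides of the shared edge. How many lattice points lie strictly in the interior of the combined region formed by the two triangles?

The union is the simple quadrilateral with vertices (-4,3), (5,-12), (17,7), (19,19) in order.
Using the shoelace formula, 2A = |[(-4)·(-12) − 5·3] + [5·7 − 17·(-12)] + [17·19 − 19·7] + [19·3 − (-4)·19]| = 595, so the area is 297.5.
The number of boundary lattice points is Σ gcd(|Δx|,|Δy|) = gcd(9,15) + gcd(12,19) + gcd(2,12) + gcd(23,16) = 3+1+2+1 = 7.
By Pick's theorem I = A − B/2 + 1 = 297.5 − 7/2 + 1 = 295.

295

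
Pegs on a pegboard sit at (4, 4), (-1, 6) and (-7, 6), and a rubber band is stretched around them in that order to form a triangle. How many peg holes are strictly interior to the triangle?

3

By the shoelace formula, twice the signed area is |[4·6 − (-1)·4] + [(-1)·6 − (-7)·6] + [(-7)·4 − 4·6]| = 12, so the area is 6.
The number of boundary lattice points is Σ gcd(|Δx|,|Δy|) = gcd(5,2) + gcd(6,0) + gcd(11,2) = 1+6+1 = 8.
By Pick's theorem A = I + B/2 − 1, so I = 6 − 8/2 + 1 = 3.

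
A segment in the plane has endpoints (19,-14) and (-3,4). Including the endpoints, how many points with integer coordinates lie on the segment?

The number of lattice points on a segment between lattice points is gcd(|Δx|,|Δy|) + 1 = gcd(22,18) + 1 = 2 + 1 = 3.

3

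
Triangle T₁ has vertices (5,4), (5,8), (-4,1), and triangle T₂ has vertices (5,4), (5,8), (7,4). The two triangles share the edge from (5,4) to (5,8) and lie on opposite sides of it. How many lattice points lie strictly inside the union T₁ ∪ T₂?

19

The union is the simple quadrilateral with vertices (5,4), (-4,1), (5,8), (7,4) in order.
Using the shoelace formula, 2A = |(5·1 − (-4)·4) + ((-4)·8 − 5·1) + (5·4 − 7·8) + (7·4 − 5·4)| = 44, so the area is 22.
The number of boundary lattice points is Σ gcd(|Δx|,|Δy|) = gcd(9,3) + gcd(9,7) + gcd(2,4) + gcd(2,0) = 3+1+2+2 = 8.
By Pick's theorem I = A − B/2 + 1 = 22 − 8/2 + 1 = 19.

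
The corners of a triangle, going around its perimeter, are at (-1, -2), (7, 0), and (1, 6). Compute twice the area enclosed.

Using the shoelace formula, 2A = |[(-1)·0 − 7·(-2)] + [7·6 − 1·0] + [1·(-2) − (-1)·6]| = 60, so the area is 30.

60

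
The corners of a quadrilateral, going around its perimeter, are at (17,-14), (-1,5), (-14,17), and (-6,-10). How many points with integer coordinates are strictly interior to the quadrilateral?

By the shoelace formula, twice the signed area is |(17·5 − (-1)·(-14)) + ((-1)·17 − (-14)·5) + ((-14)·(-10) − (-6)·17) + ((-6)·(-14) − 17·(-10))| = 620, so the area is 310.
Summing gcd(|Δx|,|Δy|) over the edges gives the boundary count: gcd(18,19) + gcd(13,12) + gcd(8,27) + gcd(23,4) = 1+1+1+1 = 4.
Pick's theorem gives I = A − B/2 + 1 = 310 − 4/2 + 1 = 309.

309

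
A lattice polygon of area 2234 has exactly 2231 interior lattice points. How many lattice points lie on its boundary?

8

Pick's theorem gives A = I + B/2 − 1, so B = 2(A − I + 1) = 2(2234 − 2231 + 1) = 8.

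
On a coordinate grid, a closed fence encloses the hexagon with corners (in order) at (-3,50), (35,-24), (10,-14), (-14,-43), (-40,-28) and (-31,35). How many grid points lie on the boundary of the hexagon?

Summing gcd(|Δx|,|Δy|) over the edges gives the boundary count: gcd(38,74) + gcd(25,10) + gcd(24,29) + gcd(26,15) + gcd(9,63) + gcd(28,15) = 2+5+1+1+9+1 = 19.

19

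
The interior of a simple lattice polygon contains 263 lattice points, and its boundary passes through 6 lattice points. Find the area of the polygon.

265

Pick's theorem states A = I + B/2 − 1, so A = 263 + 6/2 − 1 = 265.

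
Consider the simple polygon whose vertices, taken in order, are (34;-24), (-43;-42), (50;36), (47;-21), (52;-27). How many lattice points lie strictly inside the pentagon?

2574

By the shoelace formula, twice the signed area is |[34·(-42) − (-43)·(-24)] + [(-43)·36 − 50·(-42)] + [50·(-21) − 47·36] + [47·(-27) − 52·(-21)] + [52·(-24) − 34·(-27)]| = 5157, so the area is 2578.5.
Along each edge there are gcd(|Δx|,|Δy|)+1 lattice points, so counting each shared vertex once the boundary has gcd(77,18) + gcd(93,78) + gcd(3,57) + gcd(5,6) + gcd(18,3) = 1+3+3+1+3 = 11.
By Pick's theorem A = I + B/2 − 1, so I = 2578.5 − 11/2 + 1 = 2574.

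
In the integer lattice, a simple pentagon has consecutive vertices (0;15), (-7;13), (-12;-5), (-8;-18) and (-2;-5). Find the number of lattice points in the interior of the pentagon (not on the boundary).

221

The shoelace formula gives twice the area as |[0·13 − (-7)·15] + [(-7)·(-5) − (-12)·13] + [(-12)·(-18) − (-8)·(-5)] + [(-8)·(-5) − (-2)·(-18)] + [(-2)·15 − 0·(-5)]| = 446, so the area is 223.
The number of boundary lattice points is Σ gcd(|Δx|,|Δy|) = gcd(7,2) + gcd(5,18) + gcd(4,13) + gcd(6,13) + gcd(2,20) = 1+1+1+1+2 = 6.
Pick's theorem gives I = A − B/2 + 1 = 223 − 6/2 + 1 = 221.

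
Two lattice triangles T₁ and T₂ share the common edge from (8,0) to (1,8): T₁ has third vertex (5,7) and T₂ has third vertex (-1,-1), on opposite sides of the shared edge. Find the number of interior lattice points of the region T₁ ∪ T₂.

The union is the simple quadrilateral with vertices (8,0), (5,7), (1,8), (-1,-1) in order.
The shoelace formula gives twice the area as |(8·7 − 5·0) + (5·8 − 1·7) + (1·(-1) − (-1)·8) + ((-1)·0 − 8·(-1))| = 104, so the area is 52.
Along each edge there are gcd(|Δx|,|Δy|)+1 lattice points, so counting each shared vertex once the boundary has gcd(3,7) + gcd(4,1) + gcd(2,9) + gcd(9,1) = 1+1+1+1 = 4.
By Pick's theorem I = A − B/2 + 1 = 52 − 4/2 + 1 = 51.

51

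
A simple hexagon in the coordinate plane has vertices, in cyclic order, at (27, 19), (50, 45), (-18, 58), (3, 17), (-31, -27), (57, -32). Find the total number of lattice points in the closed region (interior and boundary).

By the shoelace formula, twice the signed area is |[27·45 − 50·19] + [50·58 − (-18)·45] + [(-18)·17 − 3·58] + [3·(-27) − (-31)·17] + [(-31)·(-32) − 57·(-27)] + [57·19 − 27·(-32)]| = 8419, so the area is 8419/2.
Along each edge there are gcd(|Δx|,|Δy|)+1 lattice points, so counting each shared vertex once the boundary has gcd(23,26) + gcd(68,13) + gcd(21,41) + gcd(34,44) + gcd(88,5) + gcd(30,51) = 1+1+1+2+1+3 = 9.
Pick's theorem gives I = A − B/2 + 1 = 8419/2 − 9/2 + 1 = 4206, so the closed region contains I + B = 4206 + 9 = 4215 lattice points.

4215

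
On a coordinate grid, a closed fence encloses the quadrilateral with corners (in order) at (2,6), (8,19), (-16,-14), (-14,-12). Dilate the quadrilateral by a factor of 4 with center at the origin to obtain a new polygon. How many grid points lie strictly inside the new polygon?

929

By the shoelace formula, twice the signed area is |(2·19 − 8·6) + (8·(-14) − (-16)·19) + ((-16)·(-12) − (-14)·(-14)) + ((-14)·6 − 2·(-12))| = 118, so the area is 59.
Along each edge there are gcd(|Δx|,|Δy|)+1 lattice points, so counting each shared vertex once the boundary has gcd(6,13) + gcd(24,33) + gcd(2,2) + gcd(16,18) = 1+3+2+2 = 8.
Scaling by 4 multiplies the area by 4² = 16 (so the new area is 944) and multiplies the boundary lattice-point count by 4, giving 32.
By Pick's theorem, the interior count of the dilated polygon is 944 − 32/2 + 1 = 929.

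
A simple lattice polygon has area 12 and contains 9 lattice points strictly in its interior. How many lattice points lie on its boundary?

Pick's theorem gives A = I + B/2 − 1, so B = 2(A − I + 1) = 2(12 − 9 + 1) = 8.

8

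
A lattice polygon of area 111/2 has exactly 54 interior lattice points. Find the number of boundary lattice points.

5

Pick's theorem gives A = I + B/2 − 1, so B = 2(A − I + 1) = 2(111/2 − 54 + 1) = 5.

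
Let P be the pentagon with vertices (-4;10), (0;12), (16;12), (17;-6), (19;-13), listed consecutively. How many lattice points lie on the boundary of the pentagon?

Along each edge there are gcd(|Δx|,|Δy|)+1 lattice points, so counting each shared vertex once the boundary has gcd(4,2) + gcd(16,0) + gcd(1,18) + gcd(2,7) + gcd(23,23) = 2+16+1+1+23 = 43.

43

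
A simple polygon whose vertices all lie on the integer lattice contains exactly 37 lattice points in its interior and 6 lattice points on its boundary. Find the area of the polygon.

By Pick's theorem, A = I + B/2 − 1 = 37 + 6/2 − 1 = 39.

39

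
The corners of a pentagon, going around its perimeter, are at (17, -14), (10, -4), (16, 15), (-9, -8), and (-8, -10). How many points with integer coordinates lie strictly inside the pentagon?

Using the shoelace formula, 2A = |[17·(-4) − 10·(-14)] + [10·15 − 16·(-4)] + [16·(-8) − (-9)·15] + [(-9)·(-10) − (-8)·(-8)] + [(-8)·(-14) − 17·(-10)]| = 601, so the area is 300.5.
The number of boundary lattice points is Σ gcd(|Δx|,|Δy|) = gcd(7,10) + gcd(6,19) + gcd(25,23) + gcd(1,2) + gcd(25,4) = 1+1+1+1+1 = 5.
By Pick's theorem A = I + B/2 − 1, so I = 300.5 − 5/2 + 1 = 299.

299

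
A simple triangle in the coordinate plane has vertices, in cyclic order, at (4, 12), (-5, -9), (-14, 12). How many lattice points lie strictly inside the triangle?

By the shoelace formula, twice the signed area is |[4·(-9) − (-5)·12] + [(-5)·12 − (-14)·(-9)] + [(-14)·12 − 4·12]| = 378, so the area is 189.
The number of boundary lattice points is Σ gcd(|Δx|,|Δy|) = gcd(9,21) + gcd(9,21) + gcd(18,0) = 3+3+18 = 24.
Pick's theorem gives I = A − B/2 + 1 = 189 − 24/2 + 1 = 178.

178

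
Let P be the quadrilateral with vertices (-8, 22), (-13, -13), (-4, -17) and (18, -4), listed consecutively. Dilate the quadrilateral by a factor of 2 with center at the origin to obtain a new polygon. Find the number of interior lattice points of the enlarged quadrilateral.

The shoelace formula gives twice the area as |[(-8)·(-13) − (-13)·22] + [(-13)·(-17) − (-4)·(-13)] + [(-4)·(-4) − 18·(-17)] + [18·22 − (-8)·(-4)]| = 1245, so the area is 1245/2.
Summing gcd(|Δx|,|Δy|) over the edges gives the boundary count: gcd(5,35) + gcd(9,4) + gcd(22,13) + gcd(26,26) = 5+1+1+26 = 33.
Scaling by 2 multiplies the area by 2² = 4 (so the new area is 2490) and multiplies the boundary lattice-point count by 2, giving 66.
By Pick's theorem, the interior count of the dilated polygon is 2490 − 66/2 + 1 = 2458.

2458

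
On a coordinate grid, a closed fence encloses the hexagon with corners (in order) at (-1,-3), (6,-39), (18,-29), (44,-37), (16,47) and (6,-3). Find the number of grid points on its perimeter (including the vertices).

50

Along each edge there are gcd(|Δx|,|Δy|)+1 lattice points, so counting each shared vertex once the boundary has gcd(7,36) + gcd(12,10) + gcd(26,8) + gcd(28,84) + gcd(10,50) + gcd(7,0) = 1+2+2+28+10+7 = 50.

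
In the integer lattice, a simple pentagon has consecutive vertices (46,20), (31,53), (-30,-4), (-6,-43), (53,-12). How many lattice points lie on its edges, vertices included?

9

The number of boundary lattice points is Σ gcd(|Δx|,|Δy|) = gcd(15,33) + gcd(61,57) + gcd(24,39) + gcd(59,31) + gcd(7,32) = 3+1+3+1+1 = 9.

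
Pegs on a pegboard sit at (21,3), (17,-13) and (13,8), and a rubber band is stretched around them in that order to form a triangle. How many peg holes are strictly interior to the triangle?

By the shoelace formula, twice the signed area is |(21·(-13) − 17·3) + (17·8 − 13·(-13)) + (13·3 − 21·8)| = 148, so the area is 74.
Summing gcd(|Δx|,|Δy|) over the edges gives the boundary count: gcd(4,16) + gcd(4,21) + gcd(8,5) = 4+1+1 = 6.
By Pick's theorem A = I + B/2 − 1, so I = 74 − 6/2 + 1 = 72.

72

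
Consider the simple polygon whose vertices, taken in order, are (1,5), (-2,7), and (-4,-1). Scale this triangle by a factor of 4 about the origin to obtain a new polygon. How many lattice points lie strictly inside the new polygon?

By the shoelace formula, twice the signed area is |[1·7 − (-2)·5] + [(-2)·(-1) − (-4)·7] + [(-4)·5 − 1·(-1)]| = 28, so the area is 14.
Summing gcd(|Δx|,|Δy|) over the edges gives the boundary count: gcd(3,2) + gcd(2,8) + gcd(5,6) = 1+2+1 = 4.
Scaling by 4 multiplies the area by 4² = 16 (so the new area is 224) and multiplies the boundary lattice-point count by 4, giving 16.
By Pick's theorem, the interior count of the dilated polygon is 224 − 16/2 + 1 = 217.

217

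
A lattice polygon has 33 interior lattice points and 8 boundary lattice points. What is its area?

Pick's theorem states A = I + B/2 − 1, so A = 33 + 8/2 − 1 = 36.

36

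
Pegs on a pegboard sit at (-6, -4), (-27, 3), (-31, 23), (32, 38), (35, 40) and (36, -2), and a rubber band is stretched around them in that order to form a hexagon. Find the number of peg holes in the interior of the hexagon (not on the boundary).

Using the shoelace formula, 2A = |((-6)·3 − (-27)·(-4)) + ((-27)·23 − (-31)·3) + ((-31)·38 − 32·23) + (32·40 − 35·38) + (35·(-2) − 36·40) + (36·(-4) − (-6)·(-2))| = 4284, so the area is 2142.
The number of boundary lattice points is Σ gcd(|Δx|,|Δy|) = gcd(21,7) + gcd(4,20) + gcd(63,15) + gcd(3,2) + gcd(1,42) + gcd(42,2) = 7+4+3+1+1+2 = 18.
Pick's theorem gives I = A − B/2 + 1 = 2142 − 18/2 + 1 = 2134.

2134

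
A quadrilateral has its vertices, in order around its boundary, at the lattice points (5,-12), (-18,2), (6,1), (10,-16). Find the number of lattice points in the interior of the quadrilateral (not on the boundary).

By the shoelace formula, twice the signed area is |(5·2 − (-18)·(-12)) + ((-18)·1 − 6·2) + (6·(-16) − 10·1) + (10·(-12) − 5·(-16))| = 382, so the area is 191.
Along each edge there are gcd(|Δx|,|Δy|)+1 lattice points, so counting each shared vertex once the boundary has gcd(23,14) + gcd(24,1) + gcd(4,17) + gcd(5,4) = 1+1+1+1 = 4.
By Pick's theorem A = I + B/2 − 1, so I = 191 − 4/2 + 1 = 190.

190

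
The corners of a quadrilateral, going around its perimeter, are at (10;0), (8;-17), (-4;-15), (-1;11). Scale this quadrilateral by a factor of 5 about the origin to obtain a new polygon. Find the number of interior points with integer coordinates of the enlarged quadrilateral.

6551

The shoelace formula gives twice the area as |[10·(-17) − 8·0] + [8·(-15) − (-4)·(-17)] + [(-4)·11 − (-1)·(-15)] + [(-1)·0 − 10·11]| = 527, so the area is 263.5.
Summing gcd(|Δx|,|Δy|) over the edges gives the boundary count: gcd(2,17) + gcd(12,2) + gcd(3,26) + gcd(11,11) = 1+2+1+11 = 15.
Scaling by 5 multiplies the area by 5² = 25 (so the new area is 6587.5) and multiplies the boundary lattice-point count by 5, giving 75.
By Pick's theorem, the interior count of the dilated polygon is 6587.5 − 75/2 + 1 = 6551.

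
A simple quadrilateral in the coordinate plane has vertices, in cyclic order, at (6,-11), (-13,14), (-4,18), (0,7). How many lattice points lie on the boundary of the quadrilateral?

9

Along each edge there are gcd(|Δx|,|Δy|)+1 lattice points, so counting each shared vertex once the boundary has gcd(19,25) + gcd(9,4) + gcd(4,11) + gcd(6,18) = 1+1+1+6 = 9.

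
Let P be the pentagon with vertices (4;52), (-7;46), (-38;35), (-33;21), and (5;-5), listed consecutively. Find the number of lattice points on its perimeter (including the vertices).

The number of boundary lattice points is Σ gcd(|Δx|,|Δy|) = gcd(11,6) + gcd(31,11) + gcd(5,14) + gcd(38,26) + gcd(1,57) = 1+1+1+2+1 = 6.

6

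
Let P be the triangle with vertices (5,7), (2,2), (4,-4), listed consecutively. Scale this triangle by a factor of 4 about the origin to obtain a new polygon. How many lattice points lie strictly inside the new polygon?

Using the shoelace formula, 2A = |[5·2 − 2·7] + [2·(-4) − 4·2] + [4·7 − 5·(-4)]| = 28, so the area is 14.
Summing gcd(|Δx|,|Δy|) over the edges gives the boundary count: gcd(3,5) + gcd(2,6) + gcd(1,11) = 1+2+1 = 4.
Scaling by 4 multiplies the area by 4² = 16 (so the new area is 224) and multiplies the boundary lattice-point count by 4, giving 16.
By Pick's theorem, the interior count of the dilated polygon is 224 − 16/2 + 1 = 217.

217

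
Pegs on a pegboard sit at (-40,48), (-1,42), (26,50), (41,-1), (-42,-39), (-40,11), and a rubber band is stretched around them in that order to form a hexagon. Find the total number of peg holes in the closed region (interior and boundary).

By the shoelace formula, twice the signed area is |[(-40)·42 − (-1)·48] + [(-1)·50 − 26·42] + [26·(-1) − 41·50] + [41·(-39) − (-42)·(-1)] + [(-42)·11 − (-40)·(-39)] + [(-40)·48 − (-40)·11]| = 9993, so the area is 4996.5.
Along each edge there are gcd(|Δx|,|Δy|)+1 lattice points, so counting each shared vertex once the boundary has gcd(39,6) + gcd(27,8) + gcd(15,51) + gcd(83,38) + gcd(2,50) + gcd(0,37) = 3+1+3+1+2+37 = 47.
Pick's theorem gives I = A − B/2 + 1 = 4996.5 − 47/2 + 1 = 4974, so the closed region contains I + B = 4974 + 47 = 5021 lattice points.

5021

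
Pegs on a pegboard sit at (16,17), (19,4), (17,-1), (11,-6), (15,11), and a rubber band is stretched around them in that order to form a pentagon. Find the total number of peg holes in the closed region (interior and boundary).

Using the shoelace formula, 2A = |(16·4 − 19·17) + (19·(-1) − 17·4) + (17·(-6) − 11·(-1)) + (11·11 − 15·(-6)) + (15·17 − 16·11)| = 147, so the area is 73.5.
Along each edge there are gcd(|Δx|,|Δy|)+1 lattice points, so counting each shared vertex once the boundary has gcd(3,13) + gcd(2,5) + gcd(6,5) + gcd(4,17) + gcd(1,6) = 1+1+1+1+1 = 5.
Pick's theorem gives I = A − B/2 + 1 = 73.5 − 5/2 + 1 = 72, so the closed region contains I + B = 72 + 5 = 77 lattice points.

77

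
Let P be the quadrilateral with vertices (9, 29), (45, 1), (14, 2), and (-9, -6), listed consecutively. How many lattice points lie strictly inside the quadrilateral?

Using the shoelace formula, 2A = |[9·1 − 45·29] + [45·2 − 14·1] + [14·(-6) − (-9)·2] + [(-9)·29 − 9·(-6)]| = 1493, so the area is 1493/2.
Summing gcd(|Δx|,|Δy|) over the edges gives the boundary count: gcd(36,28) + gcd(31,1) + gcd(23,8) + gcd(18,35) = 4+1+1+1 = 7.
By Pick's theorem A = I + B/2 − 1, so I = 1493/2 − 7/2 + 1 = 744.

744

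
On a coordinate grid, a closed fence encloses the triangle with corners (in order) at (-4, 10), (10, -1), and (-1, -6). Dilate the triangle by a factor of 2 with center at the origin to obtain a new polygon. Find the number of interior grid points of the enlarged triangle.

By the shoelace formula, twice the signed area is |[(-4)·(-1) − 10·10] + [10·(-6) − (-1)·(-1)] + [(-1)·10 − (-4)·(-6)]| = 191, so the area is 191/2.
The number of boundary lattice points is Σ gcd(|Δx|,|Δy|) = gcd(14,11) + gcd(11,5) + gcd(3,16) = 1+1+1 = 3.
Scaling by 2 multiplies the area by 2² = 4 (so the new area is 382) and multiplies the boundary lattice-point count by 2, giving 6.
By Pick's theorem, the interior count of the dilated polygon is 382 − 6/2 + 1 = 380.

380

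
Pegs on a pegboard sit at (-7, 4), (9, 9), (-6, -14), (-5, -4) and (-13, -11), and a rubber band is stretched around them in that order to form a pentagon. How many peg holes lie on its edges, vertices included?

7

Along each edge there are gcd(|Δx|,|Δy|)+1 lattice points, so counting each shared vertex once the boundary has gcd(16,5) + gcd(15,23) + gcd(1,10) + gcd(8,7) + gcd(6,15) = 1+1+1+1+3 = 7.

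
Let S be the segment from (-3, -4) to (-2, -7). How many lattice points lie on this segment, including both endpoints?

2

The number of lattice points on a segment between lattice points is gcd(|Δx|,|Δy|) + 1 = gcd(1,3) + 1 = 1 + 1 = 2.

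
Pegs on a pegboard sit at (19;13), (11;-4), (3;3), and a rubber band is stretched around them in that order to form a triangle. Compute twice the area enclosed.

By the shoelace formula, twice the signed area is |(19·(-4) − 11·13) + (11·3 − 3·(-4)) + (3·13 − 19·3)| = 192, so the area is 96.

192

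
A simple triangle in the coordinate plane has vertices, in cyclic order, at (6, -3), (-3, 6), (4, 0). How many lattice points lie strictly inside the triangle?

0

Using the shoelace formula, 2A = |[6·6 − (-3)·(-3)] + [(-3)·0 − 4·6] + [4·(-3) − 6·0]| = 9, so the area is 4.5.
Summing gcd(|Δx|,|Δy|) over the edges gives the boundary count: gcd(9,9) + gcd(7,6) + gcd(2,3) = 9+1+1 = 11.
Pick's theorem gives I = A − B/2 + 1 = 4.5 − 11/2 + 1 = 0.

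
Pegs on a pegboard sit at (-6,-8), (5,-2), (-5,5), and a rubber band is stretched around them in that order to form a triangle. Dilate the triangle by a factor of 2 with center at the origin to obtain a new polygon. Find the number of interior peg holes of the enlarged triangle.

272

The shoelace formula gives twice the area as |((-6)·(-2) − 5·(-8)) + (5·5 − (-5)·(-2)) + ((-5)·(-8) − (-6)·5)| = 137, so the area is 68.5.
Along each edge there are gcd(|Δx|,|Δy|)+1 lattice points, so counting each shared vertex once the boundary has gcd(11,6) + gcd(10,7) + gcd(1,13) = 1+1+1 = 3.
Scaling by 2 multiplies the area by 2² = 4 (so the new area is 274) and multiplies the boundary lattice-point count by 2, giving 6.
By Pick's theorem, the interior count of the dilated polygon is 274 − 6/2 + 1 = 272.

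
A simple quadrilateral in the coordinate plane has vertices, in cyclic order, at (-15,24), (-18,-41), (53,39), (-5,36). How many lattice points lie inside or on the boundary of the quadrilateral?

By the shoelace formula, twice the signed area is |((-15)·(-41) − (-18)·24) + ((-18)·39 − 53·(-41)) + (53·36 − (-5)·39) + ((-5)·24 − (-15)·36)| = 5041, so the area is 2520.5.
Along each edge there are gcd(|Δx|,|Δy|)+1 lattice points, so counting each shared vertex once the boundary has gcd(3,65) + gcd(71,80) + gcd(58,3) + gcd(10,12) = 1+1+1+2 = 5.
Pick's theorem gives I = A − B/2 + 1 = 2520.5 − 5/2 + 1 = 2519, so the closed region contains I + B = 2519 + 5 = 2524 lattice points.

2524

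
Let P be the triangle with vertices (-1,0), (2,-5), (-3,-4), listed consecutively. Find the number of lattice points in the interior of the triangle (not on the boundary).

By the shoelace formula, twice the signed area is |((-1)·(-5) − 2·0) + (2·(-4) − (-3)·(-5)) + ((-3)·0 − (-1)·(-4))| = 22, so the area is 11.
Summing gcd(|Δx|,|Δy|) over the edges gives the boundary count: gcd(3,5) + gcd(5,1) + gcd(2,4) = 1+1+2 = 4.
Pick's theorem gives I = A − B/2 + 1 = 11 − 4/2 + 1 = 10.

10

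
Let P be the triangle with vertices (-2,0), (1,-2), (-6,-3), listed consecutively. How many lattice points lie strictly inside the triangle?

8

The shoelace formula gives twice the area as |[(-2)·(-2) − 1·0] + [1·(-3) − (-6)·(-2)] + [(-6)·0 − (-2)·(-3)]| = 17, so the area is 8.5.
Along each edge there are gcd(|Δx|,|Δy|)+1 lattice points, so counting each shared vertex once the boundary has gcd(3,2) + gcd(7,1) + gcd(4,3) = 1+1+1 = 3.
By Pick's theorem A = I + B/2 − 1, so I = 8.5 − 3/2 + 1 = 8.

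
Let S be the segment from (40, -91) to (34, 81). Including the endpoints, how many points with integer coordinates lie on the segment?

3

The number of lattice points on a segment between lattice points is gcd(|Δx|,|Δy|) + 1 = gcd(6,172) + 1 = 2 + 1 = 3.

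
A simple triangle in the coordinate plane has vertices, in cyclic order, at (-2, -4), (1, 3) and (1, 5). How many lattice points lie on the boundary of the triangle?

6

Summing gcd(|Δx|,|Δy|) over the edges gives the boundary count: gcd(3,7) + gcd(0,2) + gcd(3,9) = 1+2+3 = 6.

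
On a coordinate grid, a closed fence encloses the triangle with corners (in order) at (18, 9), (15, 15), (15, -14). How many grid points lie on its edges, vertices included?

The number of boundary lattice points is Σ gcd(|Δx|,|Δy|) = gcd(3,6) + gcd(0,29) + gcd(3,23) = 3+29+1 = 33.

33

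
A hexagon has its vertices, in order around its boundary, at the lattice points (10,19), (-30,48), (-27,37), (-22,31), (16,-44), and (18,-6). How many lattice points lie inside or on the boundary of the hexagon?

1396

The shoelace formula gives twice the area as |[10·48 − (-30)·19] + [(-30)·37 − (-27)·48] + [(-27)·31 − (-22)·37] + [(-22)·(-44) − 16·31] + [16·(-6) − 18·(-44)] + [18·19 − 10·(-6)]| = 2783, so the area is 2783/2.
The number of boundary lattice points is Σ gcd(|Δx|,|Δy|) = gcd(40,29) + gcd(3,11) + gcd(5,6) + gcd(38,75) + gcd(2,38) + gcd(8,25) = 1+1+1+1+2+1 = 7.
Pick's theorem gives I = A − B/2 + 1 = 2783/2 − 7/2 + 1 = 1389, so the closed region contains I + B = 1389 + 7 = 1396 lattice points.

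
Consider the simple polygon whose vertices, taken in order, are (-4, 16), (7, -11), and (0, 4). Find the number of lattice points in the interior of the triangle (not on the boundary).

The shoelace formula gives twice the area as |[(-4)·(-11) − 7·16] + [7·4 − 0·(-11)] + [0·16 − (-4)·4]| = 24, so the area is 12.
Along each edge there are gcd(|Δx|,|Δy|)+1 lattice points, so counting each shared vertex once the boundary has gcd(11,27) + gcd(7,15) + gcd(4,12) = 1+1+4 = 6.
Pick's theorem gives I = A − B/2 + 1 = 12 − 6/2 + 1 = 10.

10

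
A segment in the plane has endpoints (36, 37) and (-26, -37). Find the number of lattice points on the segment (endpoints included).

3

The number of lattice points on a segment between lattice points is gcd(|Δx|,|Δy|) + 1 = gcd(62,74) + 1 = 2 + 1 = 3.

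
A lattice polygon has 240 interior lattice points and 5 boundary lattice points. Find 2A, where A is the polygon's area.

483

Pick's theorem states A = I + B/2 − 1, so A = 240 + 5/2 − 1 = 483/2.
Hence 2A = 483.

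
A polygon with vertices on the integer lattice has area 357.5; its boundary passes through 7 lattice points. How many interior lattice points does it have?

355

From Pick's theorem, I = A − B/2 + 1 = 357.5 − 7/2 + 1 = 355.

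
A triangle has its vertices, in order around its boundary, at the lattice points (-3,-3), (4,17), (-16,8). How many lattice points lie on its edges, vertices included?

Summing gcd(|Δx|,|Δy|) over the edges gives the boundary count: gcd(7,20) + gcd(20,9) + gcd(13,11) = 1+1+1 = 3.

3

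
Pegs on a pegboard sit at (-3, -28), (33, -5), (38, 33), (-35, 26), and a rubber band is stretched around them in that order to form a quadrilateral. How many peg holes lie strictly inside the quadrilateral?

2708

The shoelace formula gives twice the area as |[(-3)·(-5) − 33·(-28)] + [33·33 − 38·(-5)] + [38·26 − (-35)·33] + [(-35)·(-28) − (-3)·26]| = 5419, so the area is 2709.5.
Along each edge there are gcd(|Δx|,|Δy|)+1 lattice points, so counting each shared vertex once the boundary has gcd(36,23) + gcd(5,38) + gcd(73,7) + gcd(32,54) = 1+1+1+2 = 5.
Pick's theorem gives I = A − B/2 + 1 = 2709.5 − 5/2 + 1 = 2708.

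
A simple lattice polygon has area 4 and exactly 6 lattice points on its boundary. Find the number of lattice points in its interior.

Pick's theorem A = I + B/2 − 1 rearranges to I = A − B/2 + 1 = 4 − 6/2 + 1 = 2.

2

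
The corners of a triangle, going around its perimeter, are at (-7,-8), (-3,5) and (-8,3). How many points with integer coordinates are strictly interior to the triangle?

By the shoelace formula, twice the signed area is |((-7)·5 − (-3)·(-8)) + ((-3)·3 − (-8)·5) + ((-8)·(-8) − (-7)·3)| = 57, so the area is 28.5.
Along each edge there are gcd(|Δx|,|Δy|)+1 lattice points, so counting each shared vertex once the boundary has gcd(4,13) + gcd(5,2) + gcd(1,11) = 1+1+1 = 3.
Pick's theorem gives I = A − B/2 + 1 = 28.5 − 3/2 + 1 = 28.

28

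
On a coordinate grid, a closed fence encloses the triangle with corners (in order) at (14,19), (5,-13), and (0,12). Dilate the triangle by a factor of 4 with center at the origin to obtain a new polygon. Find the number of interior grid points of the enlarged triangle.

Using the shoelace formula, 2A = |(14·(-13) − 5·19) + (5·12 − 0·(-13)) + (0·19 − 14·12)| = 385, so the area is 192.5.
Summing gcd(|Δx|,|Δy|) over the edges gives the boundary count: gcd(9,32) + gcd(5,25) + gcd(14,7) = 1+5+7 = 13.
Scaling by 4 multiplies the area by 4² = 16 (so the new area is 3080) and multiplies the boundary lattice-point count by 4, giving 52.
By Pick's theorem, the interior count of the dilated polygon is 3080 − 52/2 + 1 = 3055.

3055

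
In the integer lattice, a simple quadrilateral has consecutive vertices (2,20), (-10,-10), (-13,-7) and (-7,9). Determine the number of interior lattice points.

Using the shoelace formula, 2A = |[2·(-10) − (-10)·20] + [(-10)·(-7) − (-13)·(-10)] + [(-13)·9 − (-7)·(-7)] + [(-7)·20 − 2·9]| = 204, so the area is 102.
Summing gcd(|Δx|,|Δy|) over the edges gives the boundary count: gcd(12,30) + gcd(3,3) + gcd(6,16) + gcd(9,11) = 6+3+2+1 = 12.
Pick's theorem gives I = A − B/2 + 1 = 102 − 12/2 + 1 = 97.

97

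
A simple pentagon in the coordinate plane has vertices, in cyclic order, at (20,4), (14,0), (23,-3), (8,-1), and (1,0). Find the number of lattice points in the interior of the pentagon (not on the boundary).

43

By the shoelace formula, twice the signed area is |(20·0 − 14·4) + (14·(-3) − 23·0) + (23·(-1) − 8·(-3)) + (8·0 − 1·(-1)) + (1·4 − 20·0)| = 92, so the area is 46.
Along each edge there are gcd(|Δx|,|Δy|)+1 lattice points, so counting each shared vertex once the boundary has gcd(6,4) + gcd(9,3) + gcd(15,2) + gcd(7,1) + gcd(19,4) = 2+3+1+1+1 = 8.
Pick's theorem gives I = A − B/2 + 1 = 46 − 8/2 + 1 = 43.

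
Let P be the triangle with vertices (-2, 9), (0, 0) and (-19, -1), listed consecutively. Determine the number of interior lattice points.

Using the shoelace formula, 2A = |[(-2)·0 − 0·9] + [0·(-1) − (-19)·0] + [(-19)·9 − (-2)·(-1)]| = 173, so the area is 86.5.
Summing gcd(|Δx|,|Δy|) over the edges gives the boundary count: gcd(2,9) + gcd(19,1) + gcd(17,10) = 1+1+1 = 3.
By Pick's theorem A = I + B/2 − 1, so I = 86.5 − 3/2 + 1 = 86.

86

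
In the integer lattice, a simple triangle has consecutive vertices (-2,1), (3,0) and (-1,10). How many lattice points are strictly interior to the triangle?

22

The shoelace formula gives twice the area as |[(-2)·0 − 3·1] + [3·10 − (-1)·0] + [(-1)·1 − (-2)·10]| = 46, so the area is 23.
The number of boundary lattice points is Σ gcd(|Δx|,|Δy|) = gcd(5,1) + gcd(4,10) + gcd(1,9) = 1+2+1 = 4.
Pick's theorem gives I = A − B/2 + 1 = 23 − 4/2 + 1 = 22.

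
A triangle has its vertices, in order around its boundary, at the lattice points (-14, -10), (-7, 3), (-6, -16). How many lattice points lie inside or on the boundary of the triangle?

76

The shoelace formula gives twice the area as |((-14)·3 − (-7)·(-10)) + ((-7)·(-16) − (-6)·3) + ((-6)·(-10) − (-14)·(-16))| = 146, so the area is 73.
The number of boundary lattice points is Σ gcd(|Δx|,|Δy|) = gcd(7,13) + gcd(1,19) + gcd(8,6) = 1+1+2 = 4.
Pick's theorem gives I = A − B/2 + 1 = 73 − 4/2 + 1 = 72, so the closed region contains I + B = 72 + 4 = 76 lattice points.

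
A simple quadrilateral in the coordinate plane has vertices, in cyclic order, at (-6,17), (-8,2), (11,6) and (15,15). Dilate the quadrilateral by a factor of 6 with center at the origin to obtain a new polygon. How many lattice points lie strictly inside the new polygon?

Using the shoelace formula, 2A = |[(-6)·2 − (-8)·17] + [(-8)·6 − 11·2] + [11·15 − 15·6] + [15·17 − (-6)·15]| = 474, so the area is 237.
Summing gcd(|Δx|,|Δy|) over the edges gives the boundary count: gcd(2,15) + gcd(19,4) + gcd(4,9) + gcd(21,2) = 1+1+1+1 = 4.
Scaling by 6 multiplies the area by 6² = 36 (so the new area is 8532) and multiplies the boundary lattice-point count by 6, giving 24.
By Pick's theorem, the interior count of the dilated polygon is 8532 − 24/2 + 1 = 8521.

8521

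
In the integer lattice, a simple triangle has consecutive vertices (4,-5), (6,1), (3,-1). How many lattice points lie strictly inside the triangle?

By the shoelace formula, twice the signed area is |(4·1 − 6·(-5)) + (6·(-1) − 3·1) + (3·(-5) − 4·(-1))| = 14, so the area is 7.
Along each edge there are gcd(|Δx|,|Δy|)+1 lattice points, so counting each shared vertex once the boundary has gcd(2,6) + gcd(3,2) + gcd(1,4) = 2+1+1 = 4.
Pick's theorem gives I = A − B/2 + 1 = 7 − 4/2 + 1 = 6.

6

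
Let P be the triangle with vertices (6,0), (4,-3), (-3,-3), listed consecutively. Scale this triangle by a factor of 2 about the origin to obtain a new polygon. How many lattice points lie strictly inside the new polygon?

By the shoelace formula, twice the signed area is |[6·(-3) − 4·0] + [4·(-3) − (-3)·(-3)] + [(-3)·0 − 6·(-3)]| = 21, so the area is 21/2.
Summing gcd(|Δx|,|Δy|) over the edges gives the boundary count: gcd(2,3) + gcd(7,0) + gcd(9,3) = 1+7+3 = 11.
Scaling by 2 multiplies the area by 2² = 4 (so the new area is 42) and multiplies the boundary lattice-point count by 2, giving 22.
By Pick's theorem, the interior count of the dilated polygon is 42 − 22/2 + 1 = 32.

32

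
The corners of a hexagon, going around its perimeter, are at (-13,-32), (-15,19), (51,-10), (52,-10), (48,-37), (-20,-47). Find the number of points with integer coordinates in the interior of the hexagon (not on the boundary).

2971

By the shoelace formula, twice the signed area is |[(-13)·19 − (-15)·(-32)] + [(-15)·(-10) − 51·19] + [51·(-10) − 52·(-10)] + [52·(-37) − 48·(-10)] + [48·(-47) − (-20)·(-37)] + [(-20)·(-32) − (-13)·(-47)]| = 5947, so the area is 2973.5.
The number of boundary lattice points is Σ gcd(|Δx|,|Δy|) = gcd(2,51) + gcd(66,29) + gcd(1,0) + gcd(4,27) + gcd(68,10) + gcd(7,15) = 1+1+1+1+2+1 = 7.
By Pick's theorem A = I + B/2 − 1, so I = 2973.5 − 7/2 + 1 = 2971.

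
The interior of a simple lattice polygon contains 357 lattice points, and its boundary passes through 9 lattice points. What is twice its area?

721

Pick's theorem states A = I + B/2 − 1, so A = 357 + 9/2 − 1 = 721/2.
Hence 2A = 721.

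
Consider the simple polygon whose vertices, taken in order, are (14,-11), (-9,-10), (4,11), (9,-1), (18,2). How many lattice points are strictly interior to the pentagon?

293

By the shoelace formula, twice the signed area is |[14·(-10) − (-9)·(-11)] + [(-9)·11 − 4·(-10)] + [4·(-1) − 9·11] + [9·2 − 18·(-1)] + [18·(-11) − 14·2]| = 591, so the area is 295.5.
The number of boundary lattice points is Σ gcd(|Δx|,|Δy|) = gcd(23,1) + gcd(13,21) + gcd(5,12) + gcd(9,3) + gcd(4,13) = 1+1+1+3+1 = 7.
By Pick's theorem A = I + B/2 − 1, so I = 295.5 − 7/2 + 1 = 293.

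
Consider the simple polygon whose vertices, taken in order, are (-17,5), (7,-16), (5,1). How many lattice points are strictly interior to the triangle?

181

The shoelace formula gives twice the area as |[(-17)·(-16) − 7·5] + [7·1 − 5·(-16)] + [5·5 − (-17)·1]| = 366, so the area is 183.
Along each edge there are gcd(|Δx|,|Δy|)+1 lattice points, so counting each shared vertex once the boundary has gcd(24,21) + gcd(2,17) + gcd(22,4) = 3+1+2 = 6.
Pick's theorem gives I = A − B/2 + 1 = 183 − 6/2 + 1 = 181.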